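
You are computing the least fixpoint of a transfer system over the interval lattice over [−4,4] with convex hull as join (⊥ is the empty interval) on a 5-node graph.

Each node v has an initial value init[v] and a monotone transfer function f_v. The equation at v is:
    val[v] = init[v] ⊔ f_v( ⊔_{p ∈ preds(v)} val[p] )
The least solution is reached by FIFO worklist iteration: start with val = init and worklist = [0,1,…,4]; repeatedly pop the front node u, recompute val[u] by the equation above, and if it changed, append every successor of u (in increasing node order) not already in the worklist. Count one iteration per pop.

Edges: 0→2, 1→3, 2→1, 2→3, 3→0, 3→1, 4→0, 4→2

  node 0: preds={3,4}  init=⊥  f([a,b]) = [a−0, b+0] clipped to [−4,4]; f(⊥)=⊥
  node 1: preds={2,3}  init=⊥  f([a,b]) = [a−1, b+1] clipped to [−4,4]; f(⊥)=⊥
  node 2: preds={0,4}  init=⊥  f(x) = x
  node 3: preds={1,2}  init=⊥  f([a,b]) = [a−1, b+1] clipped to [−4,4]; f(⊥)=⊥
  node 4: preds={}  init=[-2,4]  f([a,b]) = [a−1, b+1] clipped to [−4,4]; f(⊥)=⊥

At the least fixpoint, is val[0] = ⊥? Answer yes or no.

Trace (15 dequeues):
  [1] u=0 | in [-2,4] | out [-2,4] | prev ⊥ | push {}
  [2] u=1 | in ⊥ | out ⊥ | ==
  [3] u=2 | in [-2,4] | out [-2,4] | prev ⊥ | push {1}
  [4] u=3 | in [-2,4] | out [-3,4] | prev ⊥ | push {0}
  [5] u=4 | in ⊥ | out [-2,4] | ==
  [6] u=1 | in [-3,4] | out [-4,4] | prev ⊥ | push {3}
  [7] u=0 | in [-3,4] | out [-3,4] | prev [-2,4] | push {2}
  [8] u=3 | in [-4,4] | out [-4,4] | prev [-3,4] | push {0,1}
  [9] u=2 | in [-3,4] | out [-3,4] | prev [-2,4] | push {3}
  [10] u=0 | in [-4,4] | out [-4,4] | prev [-3,4] | push {2}
  [11] u=1 | in [-4,4] | out [-4,4] | ==
  [12] u=3 | in [-4,4] | out [-4,4] | ==
  [13] u=2 | in [-4,4] | out [-4,4] | prev [-3,4] | push {1,3}
  [14] u=1 | in [-4,4] | out [-4,4] | ==
  [15] u=3 | in [-4,4] | out [-4,4] | ==

Converged values:
  [0] [-4,4]
  [1] [-4,4]
  [2] [-4,4]
  [3] [-4,4]
  [4] [-2,4]

no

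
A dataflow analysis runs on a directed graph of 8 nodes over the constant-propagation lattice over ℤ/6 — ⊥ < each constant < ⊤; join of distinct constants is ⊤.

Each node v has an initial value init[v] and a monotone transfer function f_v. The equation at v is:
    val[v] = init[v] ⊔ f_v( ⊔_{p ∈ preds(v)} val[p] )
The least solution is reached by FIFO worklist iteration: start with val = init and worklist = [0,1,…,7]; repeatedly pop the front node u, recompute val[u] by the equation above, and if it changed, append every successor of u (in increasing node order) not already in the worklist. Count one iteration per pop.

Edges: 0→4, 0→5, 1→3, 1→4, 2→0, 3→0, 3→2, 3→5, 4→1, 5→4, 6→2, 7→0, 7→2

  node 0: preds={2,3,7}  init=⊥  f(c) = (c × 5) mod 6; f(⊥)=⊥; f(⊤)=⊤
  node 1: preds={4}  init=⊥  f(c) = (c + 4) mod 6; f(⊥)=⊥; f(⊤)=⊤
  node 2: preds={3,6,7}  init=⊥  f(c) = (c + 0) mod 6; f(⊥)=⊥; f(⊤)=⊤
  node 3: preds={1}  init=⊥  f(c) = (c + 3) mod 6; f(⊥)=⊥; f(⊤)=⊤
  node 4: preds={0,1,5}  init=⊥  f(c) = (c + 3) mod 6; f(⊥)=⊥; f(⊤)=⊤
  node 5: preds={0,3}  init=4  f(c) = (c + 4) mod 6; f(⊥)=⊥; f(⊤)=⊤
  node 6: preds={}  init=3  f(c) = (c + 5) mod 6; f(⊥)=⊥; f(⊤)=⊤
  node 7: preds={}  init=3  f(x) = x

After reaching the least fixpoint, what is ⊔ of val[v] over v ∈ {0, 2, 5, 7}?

⊤

Worklist (17 pops):
  #1 pop 0: in=3 → 3 (was ⊥); enqueue []
  #2 pop 1: in=⊥ → ⊥ (no change)
  #3 pop 2: in=3 → 3 (was ⊥); enqueue [0]
  #4 pop 3: in=⊥ → ⊥ (no change)
  #5 pop 4: in=⊤ → ⊤ (was ⊥); enqueue [1]
  #6 pop 5: in=3 → ⊤ (was 4); enqueue [4]
  #7 pop 6: in=⊥ → 3 (no change)
  #8 pop 7: in=⊥ → 3 (no change)
  #9 pop 0: in=3 → 3 (no change)
  #10 pop 1: in=⊤ → ⊤ (was ⊥); enqueue [3]
  #11 pop 4: in=⊤ → ⊤ (no change)
  #12 pop 3: in=⊤ → ⊤ (was ⊥); enqueue [0,2,5]
  #13 pop 0: in=⊤ → ⊤ (was 3); enqueue [4]
  #14 pop 2: in=⊤ → ⊤ (was 3); enqueue [0]
  #15 pop 5: in=⊤ → ⊤ (no change)
  #16 pop 4: in=⊤ → ⊤ (no change)
  #17 pop 0: in=⊤ → ⊤ (no change)

Fixpoint:
  val[0] = ⊤
  val[1] = ⊤
  val[2] = ⊤
  val[3] = ⊤
  val[4] = ⊤
  val[5] = ⊤
  val[6] = 3
  val[7] = 3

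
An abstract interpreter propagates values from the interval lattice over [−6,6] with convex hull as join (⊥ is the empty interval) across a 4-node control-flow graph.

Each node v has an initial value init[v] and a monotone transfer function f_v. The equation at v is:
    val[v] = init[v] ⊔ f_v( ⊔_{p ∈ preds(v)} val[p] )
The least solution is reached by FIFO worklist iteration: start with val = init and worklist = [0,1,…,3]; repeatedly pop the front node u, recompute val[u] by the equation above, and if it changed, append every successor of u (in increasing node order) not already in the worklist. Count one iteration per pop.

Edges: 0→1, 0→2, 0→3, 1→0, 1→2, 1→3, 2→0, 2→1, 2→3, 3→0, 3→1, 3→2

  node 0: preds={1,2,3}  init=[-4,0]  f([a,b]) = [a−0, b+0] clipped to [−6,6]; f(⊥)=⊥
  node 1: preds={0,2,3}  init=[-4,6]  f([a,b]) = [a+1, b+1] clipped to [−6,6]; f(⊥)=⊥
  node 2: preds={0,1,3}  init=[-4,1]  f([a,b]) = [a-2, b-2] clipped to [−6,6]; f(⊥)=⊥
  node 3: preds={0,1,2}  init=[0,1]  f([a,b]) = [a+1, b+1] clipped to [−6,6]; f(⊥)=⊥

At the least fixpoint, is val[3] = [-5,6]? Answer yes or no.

yes

Iteration log — 9 steps:
  step 1. node 0  ⊔preds=[-4,6]  new=[-4,6]  old=[-4,0]  +wl: 
  step 2. node 1  ⊔preds=[-4,6]  new=[-4,6]  stable
  step 3. node 2  ⊔preds=[-4,6]  new=[-6,4]  old=[-4,1]  +wl: 0,1
  step 4. node 3  ⊔preds=[-6,6]  new=[-5,6]  old=[0,1]  +wl: 2
  step 5. node 0  ⊔preds=[-6,6]  new=[-6,6]  old=[-4,6]  +wl: 3
  step 6. node 1  ⊔preds=[-6,6]  new=[-5,6]  old=[-4,6]  +wl: 0
  step 7. node 2  ⊔preds=[-6,6]  new=[-6,4]  stable
  step 8. node 3  ⊔preds=[-6,6]  new=[-5,6]  stable
  step 9. node 0  ⊔preds=[-6,6]  new=[-6,6]  stable

Least fixpoint reached:
  node 0: [-6,6]
  node 1: [-5,6]
  node 2: [-6,4]
  node 3: [-5,6]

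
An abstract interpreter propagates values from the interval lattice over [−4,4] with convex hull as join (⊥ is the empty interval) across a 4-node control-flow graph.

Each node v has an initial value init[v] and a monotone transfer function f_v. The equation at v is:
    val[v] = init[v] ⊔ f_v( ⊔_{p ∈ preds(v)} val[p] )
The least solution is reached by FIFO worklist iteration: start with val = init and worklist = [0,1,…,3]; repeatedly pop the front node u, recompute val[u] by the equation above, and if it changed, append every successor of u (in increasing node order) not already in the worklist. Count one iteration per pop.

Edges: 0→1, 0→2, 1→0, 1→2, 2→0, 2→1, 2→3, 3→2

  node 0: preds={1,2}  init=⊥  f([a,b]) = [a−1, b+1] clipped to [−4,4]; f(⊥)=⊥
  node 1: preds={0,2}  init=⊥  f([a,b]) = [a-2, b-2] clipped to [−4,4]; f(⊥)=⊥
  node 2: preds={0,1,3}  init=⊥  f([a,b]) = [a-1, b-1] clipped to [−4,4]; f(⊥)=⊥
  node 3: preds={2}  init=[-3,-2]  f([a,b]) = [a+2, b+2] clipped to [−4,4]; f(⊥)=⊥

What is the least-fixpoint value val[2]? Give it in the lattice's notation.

Trace (32 dequeues):
  [1] u=0 | in ⊥ | out ⊥ | ==
  [2] u=1 | in ⊥ | out ⊥ | ==
  [3] u=2 | in [-3,-2] | out [-4,-3] | prev ⊥ | push {0,1}
  [4] u=3 | in [-4,-3] | out [-3,-1] | prev [-3,-2] | push {2}
  [5] u=0 | in [-4,-3] | out [-4,-2] | prev ⊥ | push {}
  [6] u=1 | in [-4,-2] | out [-4,-4] | prev ⊥ | push {0}
  [7] u=2 | in [-4,-1] | out [-4,-2] | prev [-4,-3] | push {1,3}
  [8] u=0 | in [-4,-2] | out [-4,-1] | prev [-4,-2] | push {2}
  [9] u=1 | in [-4,-1] | out [-4,-3] | prev [-4,-4] | push {0}
  [10] u=3 | in [-4,-2] | out [-3,0] | prev [-3,-1] | push {}
  [11] u=2 | in [-4,0] | out [-4,-1] | prev [-4,-2] | push {1,3}
  [12] u=0 | in [-4,-1] | out [-4,0] | prev [-4,-1] | push {2}
  [13] u=1 | in [-4,0] | out [-4,-2] | prev [-4,-3] | push {0}
  [14] u=3 | in [-4,-1] | out [-3,1] | prev [-3,0] | push {}
  [15] u=2 | in [-4,1] | out [-4,0] | prev [-4,-1] | push {1,3}
  [16] u=0 | in [-4,0] | out [-4,1] | prev [-4,0] | push {2}
  [17] u=1 | in [-4,1] | out [-4,-1] | prev [-4,-2] | push {0}
  [18] u=3 | in [-4,0] | out [-3,2] | prev [-3,1] | push {}
  [19] u=2 | in [-4,2] | out [-4,1] | prev [-4,0] | push {1,3}
  [20] u=0 | in [-4,1] | out [-4,2] | prev [-4,1] | push {2}
  [21] u=1 | in [-4,2] | out [-4,0] | prev [-4,-1] | push {0}
  [22] u=3 | in [-4,1] | out [-3,3] | prev [-3,2] | push {}
  [23] u=2 | in [-4,3] | out [-4,2] | prev [-4,1] | push {1,3}
  [24] u=0 | in [-4,2] | out [-4,3] | prev [-4,2] | push {2}
  [25] u=1 | in [-4,3] | out [-4,1] | prev [-4,0] | push {0}
  [26] u=3 | in [-4,2] | out [-3,4] | prev [-3,3] | push {}
  [27] u=2 | in [-4,4] | out [-4,3] | prev [-4,2] | push {1,3}
  [28] u=0 | in [-4,3] | out [-4,4] | prev [-4,3] | push {2}
  [29] u=1 | in [-4,4] | out [-4,2] | prev [-4,1] | push {0}
  [30] u=3 | in [-4,3] | out [-3,4] | ==
  [31] u=2 | in [-4,4] | out [-4,3] | ==
  [32] u=0 | in [-4,3] | out [-4,4] | ==

Converged values:
  [0] [-4,4]
  [1] [-4,2]
  [2] [-4,3]
  [3] [-3,4]

[-4,3]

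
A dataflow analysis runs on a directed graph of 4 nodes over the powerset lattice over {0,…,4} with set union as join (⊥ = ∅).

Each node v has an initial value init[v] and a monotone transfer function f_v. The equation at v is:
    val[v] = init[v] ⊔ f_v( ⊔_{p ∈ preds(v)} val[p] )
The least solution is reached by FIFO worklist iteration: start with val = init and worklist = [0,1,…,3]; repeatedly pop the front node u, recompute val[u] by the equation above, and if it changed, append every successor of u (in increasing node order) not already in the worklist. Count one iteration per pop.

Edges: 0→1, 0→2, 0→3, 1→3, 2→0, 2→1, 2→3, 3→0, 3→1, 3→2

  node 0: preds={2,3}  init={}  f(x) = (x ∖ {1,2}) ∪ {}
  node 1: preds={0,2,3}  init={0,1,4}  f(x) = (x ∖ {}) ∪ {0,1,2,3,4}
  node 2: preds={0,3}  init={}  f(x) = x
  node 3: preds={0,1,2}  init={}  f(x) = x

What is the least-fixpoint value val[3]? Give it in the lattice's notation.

Worklist (10 pops):
  #1 pop 0: in={} → {} (no change)
  #2 pop 1: in={} → {0,1,2,3,4} (was {0,1,4}); enqueue []
  #3 pop 2: in={} → {} (no change)
  #4 pop 3: in={0,1,2,3,4} → {0,1,2,3,4} (was {}); enqueue [0,1,2]
  #5 pop 0: in={0,1,2,3,4} → {0,3,4} (was {}); enqueue [3]
  #6 pop 1: in={0,1,2,3,4} → {0,1,2,3,4} (no change)
  #7 pop 2: in={0,1,2,3,4} → {0,1,2,3,4} (was {}); enqueue [0,1]
  #8 pop 3: in={0,1,2,3,4} → {0,1,2,3,4} (no change)
  #9 pop 0: in={0,1,2,3,4} → {0,3,4} (no change)
  #10 pop 1: in={0,1,2,3,4} → {0,1,2,3,4} (no change)

Fixpoint:
  val[0] = {0,3,4}
  val[1] = {0,1,2,3,4}
  val[2] = {0,1,2,3,4}
  val[3] = {0,1,2,3,4}

{0,1,2,3,4}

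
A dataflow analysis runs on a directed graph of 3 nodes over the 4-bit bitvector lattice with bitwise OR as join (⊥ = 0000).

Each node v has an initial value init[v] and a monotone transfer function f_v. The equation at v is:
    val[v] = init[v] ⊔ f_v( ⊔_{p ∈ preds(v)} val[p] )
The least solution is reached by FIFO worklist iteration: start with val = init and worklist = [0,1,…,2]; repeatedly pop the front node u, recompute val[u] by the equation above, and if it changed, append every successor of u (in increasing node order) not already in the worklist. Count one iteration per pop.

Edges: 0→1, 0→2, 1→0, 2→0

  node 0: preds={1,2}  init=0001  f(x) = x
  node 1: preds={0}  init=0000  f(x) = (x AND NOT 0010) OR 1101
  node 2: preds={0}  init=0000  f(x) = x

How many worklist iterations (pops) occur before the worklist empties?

Worklist (7 pops):
  #1 pop 0: in=0000 → 0001 (no change)
  #2 pop 1: in=0001 → 1101 (was 0000); enqueue [0]
  #3 pop 2: in=0001 → 0001 (was 0000); enqueue []
  #4 pop 0: in=1101 → 1101 (was 0001); enqueue [1,2]
  #5 pop 1: in=1101 → 1101 (no change)
  #6 pop 2: in=1101 → 1101 (was 0001); enqueue [0]
  #7 pop 0: in=1101 → 1101 (no change)

Fixpoint:
  val[0] = 1101
  val[1] = 1101
  val[2] = 1101

7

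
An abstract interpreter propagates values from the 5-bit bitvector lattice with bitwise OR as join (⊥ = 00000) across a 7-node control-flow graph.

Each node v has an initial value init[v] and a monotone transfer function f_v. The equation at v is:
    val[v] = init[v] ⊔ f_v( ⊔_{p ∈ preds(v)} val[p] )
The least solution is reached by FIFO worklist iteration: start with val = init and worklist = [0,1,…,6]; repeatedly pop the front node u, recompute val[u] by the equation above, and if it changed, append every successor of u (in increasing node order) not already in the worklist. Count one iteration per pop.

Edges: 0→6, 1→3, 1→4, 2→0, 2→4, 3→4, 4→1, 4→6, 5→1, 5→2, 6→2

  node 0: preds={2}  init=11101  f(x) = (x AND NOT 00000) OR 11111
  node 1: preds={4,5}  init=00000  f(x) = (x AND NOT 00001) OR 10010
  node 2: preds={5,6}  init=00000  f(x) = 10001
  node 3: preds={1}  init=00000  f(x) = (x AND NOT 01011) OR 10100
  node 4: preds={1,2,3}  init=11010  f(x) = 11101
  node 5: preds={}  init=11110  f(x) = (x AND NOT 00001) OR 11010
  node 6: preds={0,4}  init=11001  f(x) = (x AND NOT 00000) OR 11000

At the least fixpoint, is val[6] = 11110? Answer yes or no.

no

Worklist (10 pops):
  #1 pop 0: in=00000 → 11111 (was 11101); enqueue []
  #2 pop 1: in=11110 → 11110 (was 00000); enqueue []
  #3 pop 2: in=11111 → 10001 (was 00000); enqueue [0]
  #4 pop 3: in=11110 → 10100 (was 00000); enqueue []
  #5 pop 4: in=11111 → 11111 (was 11010); enqueue [1]
  #6 pop 5: in=00000 → 11110 (no change)
  #7 pop 6: in=11111 → 11111 (was 11001); enqueue [2]
  #8 pop 0: in=10001 → 11111 (no change)
  #9 pop 1: in=11111 → 11110 (no change)
  #10 pop 2: in=11111 → 10001 (no change)

Fixpoint:
  val[0] = 11111
  val[1] = 11110
  val[2] = 10001
  val[3] = 10100
  val[4] = 11111
  val[5] = 11110
  val[6] = 11111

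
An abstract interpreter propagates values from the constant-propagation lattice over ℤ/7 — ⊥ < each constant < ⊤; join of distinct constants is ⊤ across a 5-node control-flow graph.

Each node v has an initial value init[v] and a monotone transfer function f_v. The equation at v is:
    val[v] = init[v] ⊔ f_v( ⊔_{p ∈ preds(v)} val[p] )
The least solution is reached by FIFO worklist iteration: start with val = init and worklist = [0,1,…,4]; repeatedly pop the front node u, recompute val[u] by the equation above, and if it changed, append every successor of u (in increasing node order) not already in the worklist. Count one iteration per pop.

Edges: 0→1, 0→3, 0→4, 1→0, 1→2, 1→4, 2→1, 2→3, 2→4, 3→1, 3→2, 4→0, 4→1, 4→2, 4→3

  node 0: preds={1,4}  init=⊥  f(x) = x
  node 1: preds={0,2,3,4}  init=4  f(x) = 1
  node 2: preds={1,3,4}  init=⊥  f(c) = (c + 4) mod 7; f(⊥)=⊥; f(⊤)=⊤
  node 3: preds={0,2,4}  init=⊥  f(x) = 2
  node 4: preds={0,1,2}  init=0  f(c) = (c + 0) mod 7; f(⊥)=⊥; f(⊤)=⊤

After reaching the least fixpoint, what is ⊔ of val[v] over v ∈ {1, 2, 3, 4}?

⊤

Iteration log — 9 steps:
  step 1. node 0  ⊔preds=⊤  new=⊤  old=⊥  +wl: 
  step 2. node 1  ⊔preds=⊤  new=⊤  old=4  +wl: 0
  step 3. node 2  ⊔preds=⊤  new=⊤  old=⊥  +wl: 1
  step 4. node 3  ⊔preds=⊤  new=2  old=⊥  +wl: 2
  step 5. node 4  ⊔preds=⊤  new=⊤  old=0  +wl: 3
  step 6. node 0  ⊔preds=⊤  new=⊤  stable
  step 7. node 1  ⊔preds=⊤  new=⊤  stable
  step 8. node 2  ⊔preds=⊤  new=⊤  stable
  step 9. node 3  ⊔preds=⊤  new=2  stable

Least fixpoint reached:
  node 0: ⊤
  node 1: ⊤
  node 2: ⊤
  node 3: 2
  node 4: ⊤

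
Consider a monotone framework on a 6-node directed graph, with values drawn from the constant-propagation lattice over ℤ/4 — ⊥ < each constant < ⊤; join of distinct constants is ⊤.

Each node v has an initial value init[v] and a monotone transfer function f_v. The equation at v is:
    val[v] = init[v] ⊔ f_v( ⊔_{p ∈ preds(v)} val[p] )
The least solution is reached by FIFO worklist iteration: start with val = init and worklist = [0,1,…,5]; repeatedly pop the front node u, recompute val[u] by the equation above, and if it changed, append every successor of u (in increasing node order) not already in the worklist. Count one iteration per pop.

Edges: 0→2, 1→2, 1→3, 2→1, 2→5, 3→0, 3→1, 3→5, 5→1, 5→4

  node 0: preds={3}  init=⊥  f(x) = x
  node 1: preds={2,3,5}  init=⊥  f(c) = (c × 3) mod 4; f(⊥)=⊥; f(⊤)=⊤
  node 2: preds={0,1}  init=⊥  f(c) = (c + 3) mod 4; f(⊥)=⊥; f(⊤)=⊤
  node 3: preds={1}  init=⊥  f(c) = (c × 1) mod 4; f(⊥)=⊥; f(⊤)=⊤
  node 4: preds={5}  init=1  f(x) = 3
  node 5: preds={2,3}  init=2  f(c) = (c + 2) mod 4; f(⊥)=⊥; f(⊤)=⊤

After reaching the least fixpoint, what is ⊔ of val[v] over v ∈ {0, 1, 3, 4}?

Worklist (15 pops):
  #1 pop 0: in=⊥ → ⊥ (no change)
  #2 pop 1: in=2 → 2 (was ⊥); enqueue []
  #3 pop 2: in=2 → 1 (was ⊥); enqueue [1]
  #4 pop 3: in=2 → 2 (was ⊥); enqueue [0]
  #5 pop 4: in=2 → ⊤ (was 1); enqueue []
  #6 pop 5: in=⊤ → ⊤ (was 2); enqueue [4]
  #7 pop 1: in=⊤ → ⊤ (was 2); enqueue [2,3]
  #8 pop 0: in=2 → 2 (was ⊥); enqueue []
  #9 pop 4: in=⊤ → ⊤ (no change)
  #10 pop 2: in=⊤ → ⊤ (was 1); enqueue [1,5]
  #11 pop 3: in=⊤ → ⊤ (was 2); enqueue [0]
  #12 pop 1: in=⊤ → ⊤ (no change)
  #13 pop 5: in=⊤ → ⊤ (no change)
  #14 pop 0: in=⊤ → ⊤ (was 2); enqueue [2]
  #15 pop 2: in=⊤ → ⊤ (no change)

Fixpoint:
  val[0] = ⊤
  val[1] = ⊤
  val[2] = ⊤
  val[3] = ⊤
  val[4] = ⊤
  val[5] = ⊤

⊤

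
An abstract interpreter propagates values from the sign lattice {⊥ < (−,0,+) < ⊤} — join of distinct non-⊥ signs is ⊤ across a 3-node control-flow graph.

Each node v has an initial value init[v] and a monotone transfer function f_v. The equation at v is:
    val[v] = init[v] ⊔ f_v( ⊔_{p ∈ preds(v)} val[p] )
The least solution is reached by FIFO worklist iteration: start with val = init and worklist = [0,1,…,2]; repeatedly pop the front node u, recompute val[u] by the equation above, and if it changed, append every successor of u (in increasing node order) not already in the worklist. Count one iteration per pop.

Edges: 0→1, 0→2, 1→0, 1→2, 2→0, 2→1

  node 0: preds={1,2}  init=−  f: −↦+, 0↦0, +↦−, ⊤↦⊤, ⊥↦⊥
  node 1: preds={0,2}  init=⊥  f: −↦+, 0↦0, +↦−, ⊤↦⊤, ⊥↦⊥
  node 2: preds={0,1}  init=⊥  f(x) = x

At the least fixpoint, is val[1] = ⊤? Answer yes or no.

yes

Worklist (7 pops):
  #1 pop 0: in=⊥ → − (no change)
  #2 pop 1: in=− → + (was ⊥); enqueue [0]
  #3 pop 2: in=⊤ → ⊤ (was ⊥); enqueue [1]
  #4 pop 0: in=⊤ → ⊤ (was −); enqueue [2]
  #5 pop 1: in=⊤ → ⊤ (was +); enqueue [0]
  #6 pop 2: in=⊤ → ⊤ (no change)
  #7 pop 0: in=⊤ → ⊤ (no change)

Fixpoint:
  val[0] = ⊤
  val[1] = ⊤
  val[2] = ⊤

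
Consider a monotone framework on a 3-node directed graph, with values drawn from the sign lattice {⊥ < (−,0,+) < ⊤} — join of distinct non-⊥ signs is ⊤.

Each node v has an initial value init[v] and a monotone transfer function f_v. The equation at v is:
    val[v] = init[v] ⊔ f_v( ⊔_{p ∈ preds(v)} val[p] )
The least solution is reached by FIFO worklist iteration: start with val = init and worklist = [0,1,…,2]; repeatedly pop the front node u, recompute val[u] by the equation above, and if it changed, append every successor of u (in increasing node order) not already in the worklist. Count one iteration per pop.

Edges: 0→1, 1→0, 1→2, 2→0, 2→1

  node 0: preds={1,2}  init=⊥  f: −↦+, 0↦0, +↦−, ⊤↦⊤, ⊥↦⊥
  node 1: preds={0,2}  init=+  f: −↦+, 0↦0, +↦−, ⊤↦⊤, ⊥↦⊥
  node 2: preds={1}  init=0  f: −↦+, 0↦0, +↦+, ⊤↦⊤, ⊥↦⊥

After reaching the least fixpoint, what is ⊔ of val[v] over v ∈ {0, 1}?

Trace (5 dequeues):
  [1] u=0 | in ⊤ | out ⊤ | prev ⊥ | push {}
  [2] u=1 | in ⊤ | out ⊤ | prev + | push {0}
  [3] u=2 | in ⊤ | out ⊤ | prev 0 | push {1}
  [4] u=0 | in ⊤ | out ⊤ | ==
  [5] u=1 | in ⊤ | out ⊤ | ==

Converged values:
  [0] ⊤
  [1] ⊤
  [2] ⊤

⊤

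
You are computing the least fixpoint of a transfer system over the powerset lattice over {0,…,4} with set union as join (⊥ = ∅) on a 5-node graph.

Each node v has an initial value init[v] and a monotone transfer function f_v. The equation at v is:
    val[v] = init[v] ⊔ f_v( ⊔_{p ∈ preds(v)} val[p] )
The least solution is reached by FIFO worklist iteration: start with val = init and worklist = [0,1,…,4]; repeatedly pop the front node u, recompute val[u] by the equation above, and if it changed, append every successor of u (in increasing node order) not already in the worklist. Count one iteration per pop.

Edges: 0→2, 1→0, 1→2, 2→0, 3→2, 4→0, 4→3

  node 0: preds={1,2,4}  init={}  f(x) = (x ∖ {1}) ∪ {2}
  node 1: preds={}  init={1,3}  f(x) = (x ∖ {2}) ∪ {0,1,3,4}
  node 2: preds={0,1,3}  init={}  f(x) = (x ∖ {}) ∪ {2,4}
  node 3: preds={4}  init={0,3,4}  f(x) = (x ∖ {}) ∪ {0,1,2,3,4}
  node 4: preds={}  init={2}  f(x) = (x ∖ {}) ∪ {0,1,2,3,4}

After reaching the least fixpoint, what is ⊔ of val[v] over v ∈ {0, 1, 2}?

Worklist (8 pops):
  #1 pop 0: in={1,2,3} → {2,3} (was {}); enqueue []
  #2 pop 1: in={} → {0,1,3,4} (was {1,3}); enqueue [0]
  #3 pop 2: in={0,1,2,3,4} → {0,1,2,3,4} (was {}); enqueue []
  #4 pop 3: in={2} → {0,1,2,3,4} (was {0,3,4}); enqueue [2]
  #5 pop 4: in={} → {0,1,2,3,4} (was {2}); enqueue [3]
  #6 pop 0: in={0,1,2,3,4} → {0,2,3,4} (was {2,3}); enqueue []
  #7 pop 2: in={0,1,2,3,4} → {0,1,2,3,4} (no change)
  #8 pop 3: in={0,1,2,3,4} → {0,1,2,3,4} (no change)

Fixpoint:
  val[0] = {0,2,3,4}
  val[1] = {0,1,3,4}
  val[2] = {0,1,2,3,4}
  val[3] = {0,1,2,3,4}
  val[4] = {0,1,2,3,4}

{0,1,2,3,4}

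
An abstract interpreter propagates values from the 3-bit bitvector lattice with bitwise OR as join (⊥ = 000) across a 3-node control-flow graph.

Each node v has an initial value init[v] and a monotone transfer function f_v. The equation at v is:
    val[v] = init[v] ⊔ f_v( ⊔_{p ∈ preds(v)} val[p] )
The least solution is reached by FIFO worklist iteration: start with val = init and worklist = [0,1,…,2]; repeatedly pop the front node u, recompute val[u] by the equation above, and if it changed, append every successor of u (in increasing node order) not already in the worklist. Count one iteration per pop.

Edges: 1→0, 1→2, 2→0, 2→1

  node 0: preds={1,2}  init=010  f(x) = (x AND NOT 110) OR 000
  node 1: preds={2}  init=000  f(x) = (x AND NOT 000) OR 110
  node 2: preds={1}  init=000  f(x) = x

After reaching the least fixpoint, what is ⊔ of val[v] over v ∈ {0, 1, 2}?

110

Worklist (5 pops):
  #1 pop 0: in=000 → 010 (no change)
  #2 pop 1: in=000 → 110 (was 000); enqueue [0]
  #3 pop 2: in=110 → 110 (was 000); enqueue [1]
  #4 pop 0: in=110 → 010 (no change)
  #5 pop 1: in=110 → 110 (no change)

Fixpoint:
  val[0] = 010
  val[1] = 110
  val[2] = 110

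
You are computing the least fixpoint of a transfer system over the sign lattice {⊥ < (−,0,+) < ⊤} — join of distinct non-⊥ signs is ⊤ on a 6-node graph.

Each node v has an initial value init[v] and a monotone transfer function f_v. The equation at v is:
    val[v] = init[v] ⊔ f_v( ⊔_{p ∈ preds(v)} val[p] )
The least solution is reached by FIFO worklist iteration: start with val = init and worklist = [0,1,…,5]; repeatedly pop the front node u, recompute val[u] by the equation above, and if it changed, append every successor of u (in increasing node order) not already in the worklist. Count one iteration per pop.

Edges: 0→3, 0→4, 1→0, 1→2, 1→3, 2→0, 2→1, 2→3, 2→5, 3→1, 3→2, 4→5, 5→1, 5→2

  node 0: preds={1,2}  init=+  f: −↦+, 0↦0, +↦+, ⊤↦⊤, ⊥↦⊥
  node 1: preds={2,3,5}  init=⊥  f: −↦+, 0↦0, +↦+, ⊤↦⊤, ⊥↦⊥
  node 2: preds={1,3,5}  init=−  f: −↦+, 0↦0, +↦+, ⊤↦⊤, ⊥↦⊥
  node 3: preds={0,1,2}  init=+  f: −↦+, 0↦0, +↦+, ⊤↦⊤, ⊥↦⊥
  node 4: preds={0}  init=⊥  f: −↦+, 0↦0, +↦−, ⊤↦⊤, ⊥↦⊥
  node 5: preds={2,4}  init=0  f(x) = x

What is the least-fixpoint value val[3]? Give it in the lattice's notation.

⊤

Trace (12 dequeues):
  [1] u=0 | in − | out + | ==
  [2] u=1 | in ⊤ | out ⊤ | prev ⊥ | push {0}
  [3] u=2 | in ⊤ | out ⊤ | prev − | push {1}
  [4] u=3 | in ⊤ | out ⊤ | prev + | push {2}
  [5] u=4 | in + | out − | prev ⊥ | push {}
  [6] u=5 | in ⊤ | out ⊤ | prev 0 | push {}
  [7] u=0 | in ⊤ | out ⊤ | prev + | push {3,4}
  [8] u=1 | in ⊤ | out ⊤ | ==
  [9] u=2 | in ⊤ | out ⊤ | ==
  [10] u=3 | in ⊤ | out ⊤ | ==
  [11] u=4 | in ⊤ | out ⊤ | prev − | push {5}
  [12] u=5 | in ⊤ | out ⊤ | ==

Converged values:
  [0] ⊤
  [1] ⊤
  [2] ⊤
  [3] ⊤
  [4] ⊤
  [5] ⊤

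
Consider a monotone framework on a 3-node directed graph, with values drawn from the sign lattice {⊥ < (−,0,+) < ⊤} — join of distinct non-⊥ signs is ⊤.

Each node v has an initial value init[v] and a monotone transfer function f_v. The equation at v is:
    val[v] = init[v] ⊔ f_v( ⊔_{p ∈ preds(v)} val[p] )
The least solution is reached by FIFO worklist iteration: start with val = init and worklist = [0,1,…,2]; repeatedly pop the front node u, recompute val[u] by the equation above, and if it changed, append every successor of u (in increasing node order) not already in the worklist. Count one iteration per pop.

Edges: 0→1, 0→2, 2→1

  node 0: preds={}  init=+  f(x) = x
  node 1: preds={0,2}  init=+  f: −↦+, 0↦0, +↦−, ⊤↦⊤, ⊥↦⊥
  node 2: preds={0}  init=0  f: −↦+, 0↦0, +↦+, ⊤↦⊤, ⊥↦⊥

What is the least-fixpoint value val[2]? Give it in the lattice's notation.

Worklist (4 pops):
  #1 pop 0: in=⊥ → + (no change)
  #2 pop 1: in=⊤ → ⊤ (was +); enqueue []
  #3 pop 2: in=+ → ⊤ (was 0); enqueue [1]
  #4 pop 1: in=⊤ → ⊤ (no change)

Fixpoint:
  val[0] = +
  val[1] = ⊤
  val[2] = ⊤

⊤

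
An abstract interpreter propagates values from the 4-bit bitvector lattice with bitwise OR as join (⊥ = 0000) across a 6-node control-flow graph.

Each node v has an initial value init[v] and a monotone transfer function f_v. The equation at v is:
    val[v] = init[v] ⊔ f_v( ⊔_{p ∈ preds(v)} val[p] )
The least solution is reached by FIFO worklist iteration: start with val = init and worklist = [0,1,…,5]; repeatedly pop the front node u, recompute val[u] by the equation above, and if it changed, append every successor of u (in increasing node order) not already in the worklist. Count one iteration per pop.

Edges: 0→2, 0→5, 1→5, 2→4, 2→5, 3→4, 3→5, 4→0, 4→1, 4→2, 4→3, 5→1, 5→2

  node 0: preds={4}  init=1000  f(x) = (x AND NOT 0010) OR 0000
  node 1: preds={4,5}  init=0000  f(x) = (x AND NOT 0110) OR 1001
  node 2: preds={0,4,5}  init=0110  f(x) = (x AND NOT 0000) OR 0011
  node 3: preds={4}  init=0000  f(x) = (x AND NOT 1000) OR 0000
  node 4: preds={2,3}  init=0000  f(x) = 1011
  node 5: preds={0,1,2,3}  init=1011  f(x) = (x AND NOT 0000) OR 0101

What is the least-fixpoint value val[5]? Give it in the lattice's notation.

1111

Trace (12 dequeues):
  [1] u=0 | in 0000 | out 1000 | ==
  [2] u=1 | in 1011 | out 1001 | prev 0000 | push {}
  [3] u=2 | in 1011 | out 1111 | prev 0110 | push {}
  [4] u=3 | in 0000 | out 0000 | ==
  [5] u=4 | in 1111 | out 1011 | prev 0000 | push {0,1,2,3}
  [6] u=5 | in 1111 | out 1111 | prev 1011 | push {}
  [7] u=0 | in 1011 | out 1001 | prev 1000 | push {5}
  [8] u=1 | in 1111 | out 1001 | ==
  [9] u=2 | in 1111 | out 1111 | ==
  [10] u=3 | in 1011 | out 0011 | prev 0000 | push {4}
  [11] u=5 | in 1111 | out 1111 | ==
  [12] u=4 | in 1111 | out 1011 | ==

Converged values:
  [0] 1001
  [1] 1001
  [2] 1111
  [3] 0011
  [4] 1011
  [5] 1111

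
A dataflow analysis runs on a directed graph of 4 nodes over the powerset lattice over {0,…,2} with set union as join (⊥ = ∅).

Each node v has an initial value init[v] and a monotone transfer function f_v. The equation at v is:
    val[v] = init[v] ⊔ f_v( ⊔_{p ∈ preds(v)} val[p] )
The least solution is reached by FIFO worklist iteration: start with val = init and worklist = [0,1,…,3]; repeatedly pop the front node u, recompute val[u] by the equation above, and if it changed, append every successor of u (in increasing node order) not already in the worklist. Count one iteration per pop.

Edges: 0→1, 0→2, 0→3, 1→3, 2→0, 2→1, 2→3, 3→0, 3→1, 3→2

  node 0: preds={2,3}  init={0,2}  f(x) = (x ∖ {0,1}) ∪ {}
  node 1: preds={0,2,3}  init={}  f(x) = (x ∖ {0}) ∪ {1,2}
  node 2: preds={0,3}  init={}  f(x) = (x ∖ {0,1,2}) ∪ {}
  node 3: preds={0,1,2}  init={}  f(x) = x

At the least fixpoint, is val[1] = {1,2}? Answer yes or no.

Iteration log — 7 steps:
  step 1. node 0  ⊔preds={}  new={0,2}  stable
  step 2. node 1  ⊔preds={0,2}  new={1,2}  old={}  +wl: 
  step 3. node 2  ⊔preds={0,2}  new={}  stable
  step 4. node 3  ⊔preds={0,1,2}  new={0,1,2}  old={}  +wl: 0,1,2
  step 5. node 0  ⊔preds={0,1,2}  new={0,2}  stable
  step 6. node 1  ⊔preds={0,1,2}  new={1,2}  stable
  step 7. node 2  ⊔preds={0,1,2}  new={}  stable

Least fixpoint reached:
  node 0: {0,2}
  node 1: {1,2}
  node 2: {}
  node 3: {0,1,2}

yes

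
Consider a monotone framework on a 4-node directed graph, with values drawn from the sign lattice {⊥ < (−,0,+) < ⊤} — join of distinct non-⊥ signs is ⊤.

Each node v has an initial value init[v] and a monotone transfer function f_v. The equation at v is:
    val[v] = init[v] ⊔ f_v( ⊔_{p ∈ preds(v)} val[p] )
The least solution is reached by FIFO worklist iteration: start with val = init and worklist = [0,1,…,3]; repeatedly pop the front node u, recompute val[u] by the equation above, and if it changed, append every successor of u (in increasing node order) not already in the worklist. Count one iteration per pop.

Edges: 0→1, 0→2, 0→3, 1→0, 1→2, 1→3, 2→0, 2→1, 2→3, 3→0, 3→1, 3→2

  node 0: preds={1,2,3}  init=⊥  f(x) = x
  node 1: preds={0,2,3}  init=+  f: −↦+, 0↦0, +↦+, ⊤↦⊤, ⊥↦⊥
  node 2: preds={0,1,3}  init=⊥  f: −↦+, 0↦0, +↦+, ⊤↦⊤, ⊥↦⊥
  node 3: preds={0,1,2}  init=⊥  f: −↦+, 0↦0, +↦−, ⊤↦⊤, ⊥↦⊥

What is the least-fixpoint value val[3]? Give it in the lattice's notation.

Trace (11 dequeues):
  [1] u=0 | in + | out + | prev ⊥ | push {}
  [2] u=1 | in + | out + | ==
  [3] u=2 | in + | out + | prev ⊥ | push {0,1}
  [4] u=3 | in + | out − | prev ⊥ | push {2}
  [5] u=0 | in ⊤ | out ⊤ | prev + | push {3}
  [6] u=1 | in ⊤ | out ⊤ | prev + | push {0}
  [7] u=2 | in ⊤ | out ⊤ | prev + | push {1}
  [8] u=3 | in ⊤ | out ⊤ | prev − | push {2}
  [9] u=0 | in ⊤ | out ⊤ | ==
  [10] u=1 | in ⊤ | out ⊤ | ==
  [11] u=2 | in ⊤ | out ⊤ | ==

Converged values:
  [0] ⊤
  [1] ⊤
  [2] ⊤
  [3] ⊤

⊤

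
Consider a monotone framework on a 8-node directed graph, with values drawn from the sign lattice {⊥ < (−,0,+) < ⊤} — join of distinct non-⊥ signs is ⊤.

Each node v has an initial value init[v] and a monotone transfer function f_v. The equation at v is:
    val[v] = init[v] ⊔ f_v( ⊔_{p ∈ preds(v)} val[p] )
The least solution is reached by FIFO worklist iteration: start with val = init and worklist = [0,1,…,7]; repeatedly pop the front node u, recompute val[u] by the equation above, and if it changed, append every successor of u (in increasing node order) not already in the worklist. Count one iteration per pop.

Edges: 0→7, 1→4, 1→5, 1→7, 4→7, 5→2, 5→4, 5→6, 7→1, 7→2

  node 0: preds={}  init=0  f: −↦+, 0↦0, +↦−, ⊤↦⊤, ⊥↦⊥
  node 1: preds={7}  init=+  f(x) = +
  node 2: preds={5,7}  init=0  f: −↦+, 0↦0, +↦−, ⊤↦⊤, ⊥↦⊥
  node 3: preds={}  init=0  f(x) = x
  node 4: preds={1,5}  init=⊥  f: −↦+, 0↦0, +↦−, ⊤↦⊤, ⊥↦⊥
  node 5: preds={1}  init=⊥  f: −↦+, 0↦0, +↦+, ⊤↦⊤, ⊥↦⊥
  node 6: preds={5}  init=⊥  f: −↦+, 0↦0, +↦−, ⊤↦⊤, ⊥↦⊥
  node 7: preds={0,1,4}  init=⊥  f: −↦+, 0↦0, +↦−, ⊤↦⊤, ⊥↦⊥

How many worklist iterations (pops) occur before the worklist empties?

11

Iteration log — 11 steps:
  step 1. node 0  ⊔preds=⊥  new=0  stable
  step 2. node 1  ⊔preds=⊥  new=+  stable
  step 3. node 2  ⊔preds=⊥  new=0  stable
  step 4. node 3  ⊔preds=⊥  new=0  stable
  step 5. node 4  ⊔preds=+  new=−  old=⊥  +wl: 
  step 6. node 5  ⊔preds=+  new=+  old=⊥  +wl: 2,4
  step 7. node 6  ⊔preds=+  new=−  old=⊥  +wl: 
  step 8. node 7  ⊔preds=⊤  new=⊤  old=⊥  +wl: 1
  step 9. node 2  ⊔preds=⊤  new=⊤  old=0  +wl: 
  step 10. node 4  ⊔preds=+  new=−  stable
  step 11. node 1  ⊔preds=⊤  new=+  stable

Least fixpoint reached:
  node 0: 0
  node 1: +
  node 2: ⊤
  node 3: 0
  node 4: −
  node 5: +
  node 6: −
  node 7: ⊤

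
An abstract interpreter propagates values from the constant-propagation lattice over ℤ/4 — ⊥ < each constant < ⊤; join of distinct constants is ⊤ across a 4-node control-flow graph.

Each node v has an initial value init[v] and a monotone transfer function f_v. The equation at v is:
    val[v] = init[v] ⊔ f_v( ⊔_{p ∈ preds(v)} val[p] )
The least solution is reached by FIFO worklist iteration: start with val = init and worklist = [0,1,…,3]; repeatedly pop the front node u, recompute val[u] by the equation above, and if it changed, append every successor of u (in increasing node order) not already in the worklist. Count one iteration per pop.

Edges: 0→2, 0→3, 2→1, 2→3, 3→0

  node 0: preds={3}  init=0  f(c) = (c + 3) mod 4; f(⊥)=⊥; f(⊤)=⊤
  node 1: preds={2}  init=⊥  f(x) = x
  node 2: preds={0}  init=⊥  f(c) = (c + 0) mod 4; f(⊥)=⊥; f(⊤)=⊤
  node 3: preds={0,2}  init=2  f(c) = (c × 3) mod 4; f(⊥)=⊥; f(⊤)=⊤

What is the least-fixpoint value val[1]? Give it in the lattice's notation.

Worklist (6 pops):
  #1 pop 0: in=2 → ⊤ (was 0); enqueue []
  #2 pop 1: in=⊥ → ⊥ (no change)
  #3 pop 2: in=⊤ → ⊤ (was ⊥); enqueue [1]
  #4 pop 3: in=⊤ → ⊤ (was 2); enqueue [0]
  #5 pop 1: in=⊤ → ⊤ (was ⊥); enqueue []
  #6 pop 0: in=⊤ → ⊤ (no change)

Fixpoint:
  val[0] = ⊤
  val[1] = ⊤
  val[2] = ⊤
  val[3] = ⊤

⊤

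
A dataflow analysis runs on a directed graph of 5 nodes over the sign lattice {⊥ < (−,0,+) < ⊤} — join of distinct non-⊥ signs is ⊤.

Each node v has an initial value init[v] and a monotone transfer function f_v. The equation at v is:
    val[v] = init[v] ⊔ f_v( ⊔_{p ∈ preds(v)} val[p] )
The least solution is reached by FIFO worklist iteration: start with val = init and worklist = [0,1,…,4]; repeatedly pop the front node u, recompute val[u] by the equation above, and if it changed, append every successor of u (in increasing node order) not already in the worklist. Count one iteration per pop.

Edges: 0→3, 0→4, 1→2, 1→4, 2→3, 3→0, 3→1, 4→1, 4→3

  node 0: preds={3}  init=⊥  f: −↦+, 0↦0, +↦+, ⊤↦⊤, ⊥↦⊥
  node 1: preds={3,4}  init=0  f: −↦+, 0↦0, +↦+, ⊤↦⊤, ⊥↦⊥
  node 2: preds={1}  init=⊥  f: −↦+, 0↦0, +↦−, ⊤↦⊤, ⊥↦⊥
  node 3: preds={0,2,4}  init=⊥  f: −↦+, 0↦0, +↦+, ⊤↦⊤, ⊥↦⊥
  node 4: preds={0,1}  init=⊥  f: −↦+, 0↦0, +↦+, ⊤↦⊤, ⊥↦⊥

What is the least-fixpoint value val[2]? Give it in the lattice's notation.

Iteration log — 9 steps:
  step 1. node 0  ⊔preds=⊥  new=⊥  stable
  step 2. node 1  ⊔preds=⊥  new=0  stable
  step 3. node 2  ⊔preds=0  new=0  old=⊥  +wl: 
  step 4. node 3  ⊔preds=0  new=0  old=⊥  +wl: 0,1
  step 5. node 4  ⊔preds=0  new=0  old=⊥  +wl: 3
  step 6. node 0  ⊔preds=0  new=0  old=⊥  +wl: 4
  step 7. node 1  ⊔preds=0  new=0  stable
  step 8. node 3  ⊔preds=0  new=0  stable
  step 9. node 4  ⊔preds=0  new=0  stable

Least fixpoint reached:
  node 0: 0
  node 1: 0
  node 2: 0
  node 3: 0
  node 4: 0

0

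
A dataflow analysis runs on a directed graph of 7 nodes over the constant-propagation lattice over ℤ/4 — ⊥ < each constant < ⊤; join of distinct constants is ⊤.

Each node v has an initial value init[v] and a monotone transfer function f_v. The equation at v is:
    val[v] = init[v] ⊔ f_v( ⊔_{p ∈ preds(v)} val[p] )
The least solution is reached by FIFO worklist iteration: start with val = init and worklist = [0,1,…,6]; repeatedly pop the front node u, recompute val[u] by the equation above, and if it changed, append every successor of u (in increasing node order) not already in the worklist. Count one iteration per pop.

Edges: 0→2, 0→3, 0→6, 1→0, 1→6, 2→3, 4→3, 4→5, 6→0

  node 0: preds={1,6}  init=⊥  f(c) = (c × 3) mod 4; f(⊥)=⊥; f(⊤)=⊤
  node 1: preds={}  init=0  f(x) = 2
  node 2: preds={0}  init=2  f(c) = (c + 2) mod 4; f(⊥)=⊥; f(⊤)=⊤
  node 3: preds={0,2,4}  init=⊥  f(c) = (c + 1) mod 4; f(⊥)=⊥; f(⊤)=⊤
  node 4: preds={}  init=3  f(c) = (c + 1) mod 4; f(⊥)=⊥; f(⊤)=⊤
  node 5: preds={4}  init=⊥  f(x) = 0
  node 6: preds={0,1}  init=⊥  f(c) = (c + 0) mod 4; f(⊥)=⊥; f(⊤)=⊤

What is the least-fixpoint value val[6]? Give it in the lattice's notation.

Trace (11 dequeues):
  [1] u=0 | in 0 | out 0 | prev ⊥ | push {}
  [2] u=1 | in ⊥ | out ⊤ | prev 0 | push {0}
  [3] u=2 | in 0 | out 2 | ==
  [4] u=3 | in ⊤ | out ⊤ | prev ⊥ | push {}
  [5] u=4 | in ⊥ | out 3 | ==
  [6] u=5 | in 3 | out 0 | prev ⊥ | push {}
  [7] u=6 | in ⊤ | out ⊤ | prev ⊥ | push {}
  [8] u=0 | in ⊤ | out ⊤ | prev 0 | push {2,3,6}
  [9] u=2 | in ⊤ | out ⊤ | prev 2 | push {}
  [10] u=3 | in ⊤ | out ⊤ | ==
  [11] u=6 | in ⊤ | out ⊤ | ==

Converged values:
  [0] ⊤
  [1] ⊤
  [2] ⊤
  [3] ⊤
  [4] 3
  [5] 0
  [6] ⊤

⊤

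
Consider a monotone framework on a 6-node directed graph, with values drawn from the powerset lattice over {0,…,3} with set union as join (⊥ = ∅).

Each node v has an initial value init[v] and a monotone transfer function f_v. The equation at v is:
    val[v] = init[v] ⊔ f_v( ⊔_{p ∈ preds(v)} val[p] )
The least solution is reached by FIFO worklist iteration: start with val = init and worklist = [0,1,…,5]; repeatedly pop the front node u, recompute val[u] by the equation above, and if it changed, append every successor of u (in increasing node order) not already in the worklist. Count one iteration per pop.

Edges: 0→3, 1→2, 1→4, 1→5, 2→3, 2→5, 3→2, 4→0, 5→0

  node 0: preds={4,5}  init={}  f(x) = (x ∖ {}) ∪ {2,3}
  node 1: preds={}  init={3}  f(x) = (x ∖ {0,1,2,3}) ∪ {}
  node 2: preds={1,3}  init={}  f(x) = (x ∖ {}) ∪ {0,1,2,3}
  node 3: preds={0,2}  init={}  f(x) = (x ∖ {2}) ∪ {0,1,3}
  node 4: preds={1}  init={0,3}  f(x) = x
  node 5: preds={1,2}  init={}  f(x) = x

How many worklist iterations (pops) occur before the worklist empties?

Trace (9 dequeues):
  [1] u=0 | in {0,3} | out {0,2,3} | prev {} | push {}
  [2] u=1 | in {} | out {3} | ==
  [3] u=2 | in {3} | out {0,1,2,3} | prev {} | push {}
  [4] u=3 | in {0,1,2,3} | out {0,1,3} | prev {} | push {2}
  [5] u=4 | in {3} | out {0,3} | ==
  [6] u=5 | in {0,1,2,3} | out {0,1,2,3} | prev {} | push {0}
  [7] u=2 | in {0,1,3} | out {0,1,2,3} | ==
  [8] u=0 | in {0,1,2,3} | out {0,1,2,3} | prev {0,2,3} | push {3}
  [9] u=3 | in {0,1,2,3} | out {0,1,3} | ==

Converged values:
  [0] {0,1,2,3}
  [1] {3}
  [2] {0,1,2,3}
  [3] {0,1,3}
  [4] {0,3}
  [5] {0,1,2,3}

9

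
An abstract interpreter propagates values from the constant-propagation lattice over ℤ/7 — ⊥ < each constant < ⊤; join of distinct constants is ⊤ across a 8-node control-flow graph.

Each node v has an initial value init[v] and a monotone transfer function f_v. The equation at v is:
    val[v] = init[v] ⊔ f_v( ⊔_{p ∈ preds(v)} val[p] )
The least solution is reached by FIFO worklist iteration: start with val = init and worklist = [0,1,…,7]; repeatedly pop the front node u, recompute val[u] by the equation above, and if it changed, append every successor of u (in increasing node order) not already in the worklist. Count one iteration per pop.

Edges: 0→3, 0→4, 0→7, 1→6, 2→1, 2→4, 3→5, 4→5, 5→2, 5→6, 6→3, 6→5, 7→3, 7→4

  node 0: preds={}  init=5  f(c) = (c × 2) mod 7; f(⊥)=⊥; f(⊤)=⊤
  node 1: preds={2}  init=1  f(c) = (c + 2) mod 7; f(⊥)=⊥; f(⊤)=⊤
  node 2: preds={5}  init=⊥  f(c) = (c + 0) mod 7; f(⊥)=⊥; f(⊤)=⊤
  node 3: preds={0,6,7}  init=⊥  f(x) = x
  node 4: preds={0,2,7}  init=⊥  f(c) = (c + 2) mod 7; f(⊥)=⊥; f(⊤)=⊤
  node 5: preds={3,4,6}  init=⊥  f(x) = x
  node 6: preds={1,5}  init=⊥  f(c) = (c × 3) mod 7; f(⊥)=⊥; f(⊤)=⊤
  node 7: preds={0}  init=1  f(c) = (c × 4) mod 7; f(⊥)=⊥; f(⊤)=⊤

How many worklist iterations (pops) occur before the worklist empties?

Trace (14 dequeues):
  [1] u=0 | in ⊥ | out 5 | ==
  [2] u=1 | in ⊥ | out 1 | ==
  [3] u=2 | in ⊥ | out ⊥ | ==
  [4] u=3 | in ⊤ | out ⊤ | prev ⊥ | push {}
  [5] u=4 | in ⊤ | out ⊤ | prev ⊥ | push {}
  [6] u=5 | in ⊤ | out ⊤ | prev ⊥ | push {2}
  [7] u=6 | in ⊤ | out ⊤ | prev ⊥ | push {3,5}
  [8] u=7 | in 5 | out ⊤ | prev 1 | push {4}
  [9] u=2 | in ⊤ | out ⊤ | prev ⊥ | push {1}
  [10] u=3 | in ⊤ | out ⊤ | ==
  [11] u=5 | in ⊤ | out ⊤ | ==
  [12] u=4 | in ⊤ | out ⊤ | ==
  [13] u=1 | in ⊤ | out ⊤ | prev 1 | push {6}
  [14] u=6 | in ⊤ | out ⊤ | ==

Converged values:
  [0] 5
  [1] ⊤
  [2] ⊤
  [3] ⊤
  [4] ⊤
  [5] ⊤
  [6] ⊤
  [7] ⊤

14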